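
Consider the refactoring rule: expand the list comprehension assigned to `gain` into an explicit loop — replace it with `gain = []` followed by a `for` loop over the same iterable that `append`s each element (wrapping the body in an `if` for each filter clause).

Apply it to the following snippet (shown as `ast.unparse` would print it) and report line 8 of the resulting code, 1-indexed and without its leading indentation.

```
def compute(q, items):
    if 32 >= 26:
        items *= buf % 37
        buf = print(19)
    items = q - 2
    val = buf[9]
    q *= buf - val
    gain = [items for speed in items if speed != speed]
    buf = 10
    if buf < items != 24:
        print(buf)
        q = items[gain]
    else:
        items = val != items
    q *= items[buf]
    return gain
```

Transformed code:
def compute(q, items):
    if 32 >= 26:
        items *= buf % 37
        buf = print(19)
    items = q - 2
    val = buf[9]
    q *= buf - val
    gain = []
    for speed in items:
        if speed != speed:
            gain.append(items)
    buf = 10
    if buf < items != 24:
        print(buf)
        q = items[gain]
    else:
        items = val != items
    q *= items[buf]
    return gain

gain = []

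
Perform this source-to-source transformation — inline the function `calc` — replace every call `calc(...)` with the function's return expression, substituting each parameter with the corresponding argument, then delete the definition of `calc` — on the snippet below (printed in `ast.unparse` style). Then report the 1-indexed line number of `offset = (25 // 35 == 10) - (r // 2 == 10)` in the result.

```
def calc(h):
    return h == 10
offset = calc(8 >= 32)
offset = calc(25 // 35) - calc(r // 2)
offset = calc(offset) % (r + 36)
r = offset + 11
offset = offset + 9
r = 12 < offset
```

Transformed code:
offset = (8 >= 32) == 10
offset = (25 // 35 == 10) - (r // 2 == 10)
offset = (offset == 10) % (r + 36)
r = offset + 11
offset = offset + 9
r = 12 < offset

2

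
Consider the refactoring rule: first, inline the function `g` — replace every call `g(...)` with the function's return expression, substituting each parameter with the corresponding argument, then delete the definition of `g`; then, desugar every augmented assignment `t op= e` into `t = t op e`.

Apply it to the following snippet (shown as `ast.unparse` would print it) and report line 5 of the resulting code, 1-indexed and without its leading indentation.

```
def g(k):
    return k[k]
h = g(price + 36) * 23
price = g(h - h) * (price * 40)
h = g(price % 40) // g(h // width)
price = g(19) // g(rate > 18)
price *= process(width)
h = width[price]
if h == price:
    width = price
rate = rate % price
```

Transformed code:
h = (price + 36)[price + 36] * 23
price = (h - h)[h - h] * (price * 40)
h = (price % 40)[price % 40] // (h // width)[h // width]
price = 19[19] // (rate > 18)[rate > 18]
price = price * process(width)
h = width[price]
if h == price:
    width = price
rate = rate % price

price = price * process(width)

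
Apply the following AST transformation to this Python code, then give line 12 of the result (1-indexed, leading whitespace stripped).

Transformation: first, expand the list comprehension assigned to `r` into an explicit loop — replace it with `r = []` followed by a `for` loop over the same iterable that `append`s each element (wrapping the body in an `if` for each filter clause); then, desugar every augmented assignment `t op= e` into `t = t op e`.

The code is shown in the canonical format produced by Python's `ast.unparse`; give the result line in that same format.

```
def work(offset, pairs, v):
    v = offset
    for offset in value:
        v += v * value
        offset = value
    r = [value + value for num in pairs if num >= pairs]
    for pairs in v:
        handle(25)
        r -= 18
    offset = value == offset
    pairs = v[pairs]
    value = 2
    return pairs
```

r = r - 18

Transformed code:
def work(offset, pairs, v):
    v = offset
    for offset in value:
        v = v + v * value
        offset = value
    r = []
    for num in pairs:
        if num >= pairs:
            r.append(value + value)
    for pairs in v:
        handle(25)
        r = r - 18
    offset = value == offset
    pairs = v[pairs]
    value = 2
    return pairs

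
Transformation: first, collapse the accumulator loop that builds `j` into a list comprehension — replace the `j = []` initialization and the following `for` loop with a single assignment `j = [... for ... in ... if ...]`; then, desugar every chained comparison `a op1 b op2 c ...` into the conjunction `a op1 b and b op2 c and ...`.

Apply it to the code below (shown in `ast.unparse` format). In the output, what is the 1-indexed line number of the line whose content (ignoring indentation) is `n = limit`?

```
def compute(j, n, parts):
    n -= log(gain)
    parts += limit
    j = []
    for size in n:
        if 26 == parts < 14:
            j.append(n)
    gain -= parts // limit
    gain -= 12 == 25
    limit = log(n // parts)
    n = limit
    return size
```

Transformed code:
def compute(j, n, parts):
    n -= log(gain)
    parts += limit
    j = [n for size in n if 26 == parts and parts < 14]
    gain -= parts // limit
    gain -= 12 == 25
    limit = log(n // parts)
    n = limit
    return size

8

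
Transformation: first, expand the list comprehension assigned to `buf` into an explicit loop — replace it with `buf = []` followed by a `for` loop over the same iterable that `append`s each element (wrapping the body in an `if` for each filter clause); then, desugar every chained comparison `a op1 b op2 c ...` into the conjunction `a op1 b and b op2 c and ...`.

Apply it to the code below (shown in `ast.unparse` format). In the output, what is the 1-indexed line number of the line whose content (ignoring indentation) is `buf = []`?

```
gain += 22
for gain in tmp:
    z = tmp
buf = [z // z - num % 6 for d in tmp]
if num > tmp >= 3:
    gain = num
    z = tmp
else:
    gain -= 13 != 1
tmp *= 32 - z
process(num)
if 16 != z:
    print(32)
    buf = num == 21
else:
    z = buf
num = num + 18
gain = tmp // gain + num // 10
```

4

Transformed code:
gain += 22
for gain in tmp:
    z = tmp
buf = []
for d in tmp:
    buf.append(z // z - num % 6)
if num > tmp and tmp >= 3:
    gain = num
    z = tmp
else:
    gain -= 13 != 1
tmp *= 32 - z
process(num)
if 16 != z:
    print(32)
    buf = num == 21
else:
    z = buf
num = num + 18
gain = tmp // gain + num // 10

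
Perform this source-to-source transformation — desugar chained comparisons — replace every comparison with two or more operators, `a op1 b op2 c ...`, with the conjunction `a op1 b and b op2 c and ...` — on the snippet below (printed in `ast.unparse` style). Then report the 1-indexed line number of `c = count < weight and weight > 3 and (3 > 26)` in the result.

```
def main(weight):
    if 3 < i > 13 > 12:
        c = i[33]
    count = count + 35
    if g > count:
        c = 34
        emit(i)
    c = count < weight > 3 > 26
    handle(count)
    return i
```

8

Transformed code:
def main(weight):
    if 3 < i and i > 13 and (13 > 12):
        c = i[33]
    count = count + 35
    if g > count:
        c = 34
        emit(i)
    c = count < weight and weight > 3 and (3 > 26)
    handle(count)
    return i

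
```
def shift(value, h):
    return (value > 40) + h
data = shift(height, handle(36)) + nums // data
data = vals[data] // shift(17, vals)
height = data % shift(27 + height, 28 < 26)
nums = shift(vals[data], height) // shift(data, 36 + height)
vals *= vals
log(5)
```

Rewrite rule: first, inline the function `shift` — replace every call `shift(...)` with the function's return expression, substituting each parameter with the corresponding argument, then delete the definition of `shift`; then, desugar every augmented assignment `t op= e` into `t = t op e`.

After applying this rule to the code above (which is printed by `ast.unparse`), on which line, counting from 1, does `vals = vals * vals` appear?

5

Transformed code:
data = (height > 40) + handle(36) + nums // data
data = vals[data] // ((17 > 40) + vals)
height = data % ((27 + height > 40) + (28 < 26))
nums = ((vals[data] > 40) + height) // ((data > 40) + (36 + height))
vals = vals * vals
log(5)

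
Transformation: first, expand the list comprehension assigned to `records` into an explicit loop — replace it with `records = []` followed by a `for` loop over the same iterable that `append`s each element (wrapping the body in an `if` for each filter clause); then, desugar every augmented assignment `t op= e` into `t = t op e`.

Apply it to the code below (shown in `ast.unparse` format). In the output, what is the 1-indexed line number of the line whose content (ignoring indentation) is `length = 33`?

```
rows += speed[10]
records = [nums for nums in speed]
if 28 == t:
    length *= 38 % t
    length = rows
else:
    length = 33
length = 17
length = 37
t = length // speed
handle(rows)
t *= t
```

Transformed code:
rows = rows + speed[10]
records = []
for nums in speed:
    records.append(nums)
if 28 == t:
    length = length * (38 % t)
    length = rows
else:
    length = 33
length = 17
length = 37
t = length // speed
handle(rows)
t = t * t

9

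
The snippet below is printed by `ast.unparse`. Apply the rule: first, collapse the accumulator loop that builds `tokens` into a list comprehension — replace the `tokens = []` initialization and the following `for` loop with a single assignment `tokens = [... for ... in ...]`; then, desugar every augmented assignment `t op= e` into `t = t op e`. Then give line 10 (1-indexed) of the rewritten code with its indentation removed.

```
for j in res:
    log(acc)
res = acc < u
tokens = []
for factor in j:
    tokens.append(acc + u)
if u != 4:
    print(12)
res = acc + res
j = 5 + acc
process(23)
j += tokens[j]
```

Transformed code:
for j in res:
    log(acc)
res = acc < u
tokens = [acc + u for factor in j]
if u != 4:
    print(12)
res = acc + res
j = 5 + acc
process(23)
j = j + tokens[j]

j = j + tokens[j]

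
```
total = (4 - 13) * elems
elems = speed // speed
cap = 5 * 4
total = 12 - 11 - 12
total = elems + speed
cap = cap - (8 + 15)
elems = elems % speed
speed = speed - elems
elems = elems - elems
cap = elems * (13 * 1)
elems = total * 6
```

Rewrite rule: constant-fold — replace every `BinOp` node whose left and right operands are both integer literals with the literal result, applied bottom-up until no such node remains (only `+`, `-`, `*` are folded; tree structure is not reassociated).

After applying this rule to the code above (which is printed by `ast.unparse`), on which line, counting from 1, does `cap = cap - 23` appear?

Transformed code:
total = -9 * elems
elems = speed // speed
cap = 20
total = -11
total = elems + speed
cap = cap - 23
elems = elems % speed
speed = speed - elems
elems = elems - elems
cap = elems * 13
elems = total * 6

6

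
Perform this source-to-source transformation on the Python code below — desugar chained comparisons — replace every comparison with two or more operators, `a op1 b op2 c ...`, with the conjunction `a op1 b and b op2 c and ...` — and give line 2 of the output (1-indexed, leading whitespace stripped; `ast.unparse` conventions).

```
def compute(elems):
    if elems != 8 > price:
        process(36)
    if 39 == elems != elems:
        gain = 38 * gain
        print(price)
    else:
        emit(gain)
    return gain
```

Transformed code:
def compute(elems):
    if elems != 8 and 8 > price:
        process(36)
    if 39 == elems and elems != elems:
        gain = 38 * gain
        print(price)
    else:
        emit(gain)
    return gain

if elems != 8 and 8 > price:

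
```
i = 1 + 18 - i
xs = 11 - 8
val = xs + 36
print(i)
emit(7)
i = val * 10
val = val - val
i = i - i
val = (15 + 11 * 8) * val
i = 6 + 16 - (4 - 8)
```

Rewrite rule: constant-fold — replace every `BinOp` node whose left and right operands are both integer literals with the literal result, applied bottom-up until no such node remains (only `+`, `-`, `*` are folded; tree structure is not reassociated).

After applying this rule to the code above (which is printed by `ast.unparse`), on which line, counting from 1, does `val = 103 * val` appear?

9

Transformed code:
i = 19 - i
xs = 3
val = xs + 36
print(i)
emit(7)
i = val * 10
val = val - val
i = i - i
val = 103 * val
i = 26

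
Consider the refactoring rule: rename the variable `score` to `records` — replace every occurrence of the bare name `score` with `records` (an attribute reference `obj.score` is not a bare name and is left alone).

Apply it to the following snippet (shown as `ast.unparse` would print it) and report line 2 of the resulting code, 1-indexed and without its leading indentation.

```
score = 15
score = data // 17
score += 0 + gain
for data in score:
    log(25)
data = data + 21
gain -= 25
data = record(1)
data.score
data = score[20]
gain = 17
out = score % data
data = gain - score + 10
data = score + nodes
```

Transformed code:
records = 15
records = data // 17
records += 0 + gain
for data in records:
    log(25)
data = data + 21
gain -= 25
data = record(1)
data.score
data = records[20]
gain = 17
out = records % data
data = gain - records + 10
data = records + nodes

records = data // 17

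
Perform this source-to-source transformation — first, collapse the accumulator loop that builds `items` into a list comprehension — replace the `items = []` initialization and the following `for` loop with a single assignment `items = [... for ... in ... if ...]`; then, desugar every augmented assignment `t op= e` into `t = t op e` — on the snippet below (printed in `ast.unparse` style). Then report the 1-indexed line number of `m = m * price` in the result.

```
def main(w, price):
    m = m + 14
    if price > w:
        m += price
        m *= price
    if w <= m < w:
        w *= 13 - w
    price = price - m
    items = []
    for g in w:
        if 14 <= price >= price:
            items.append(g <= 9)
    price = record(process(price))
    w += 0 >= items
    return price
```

5

Transformed code:
def main(w, price):
    m = m + 14
    if price > w:
        m = m + price
        m = m * price
    if w <= m < w:
        w = w * (13 - w)
    price = price - m
    items = [g <= 9 for g in w if 14 <= price >= price]
    price = record(process(price))
    w = w + (0 >= items)
    return price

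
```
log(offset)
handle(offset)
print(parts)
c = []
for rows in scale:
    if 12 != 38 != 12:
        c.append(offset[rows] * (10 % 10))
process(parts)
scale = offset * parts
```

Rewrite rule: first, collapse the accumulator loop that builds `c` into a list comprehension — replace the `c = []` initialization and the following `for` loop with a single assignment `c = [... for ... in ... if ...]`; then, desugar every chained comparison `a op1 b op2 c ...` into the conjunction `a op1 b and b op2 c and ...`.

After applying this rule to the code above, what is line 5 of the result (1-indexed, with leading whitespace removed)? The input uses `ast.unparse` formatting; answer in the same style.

process(parts)

Transformed code:
log(offset)
handle(offset)
print(parts)
c = [offset[rows] * (10 % 10) for rows in scale if 12 != 38 and 38 != 12]
process(parts)
scale = offset * parts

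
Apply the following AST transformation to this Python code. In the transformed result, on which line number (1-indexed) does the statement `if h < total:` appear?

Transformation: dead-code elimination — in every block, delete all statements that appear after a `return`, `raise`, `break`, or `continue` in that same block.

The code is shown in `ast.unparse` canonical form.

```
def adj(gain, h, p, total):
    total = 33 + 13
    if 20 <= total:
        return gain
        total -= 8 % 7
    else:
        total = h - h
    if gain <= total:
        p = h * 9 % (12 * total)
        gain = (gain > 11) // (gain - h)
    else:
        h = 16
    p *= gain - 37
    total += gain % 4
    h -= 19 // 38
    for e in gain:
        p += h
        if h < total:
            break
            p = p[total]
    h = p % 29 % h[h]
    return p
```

17

Transformed code:
def adj(gain, h, p, total):
    total = 33 + 13
    if 20 <= total:
        return gain
    else:
        total = h - h
    if gain <= total:
        p = h * 9 % (12 * total)
        gain = (gain > 11) // (gain - h)
    else:
        h = 16
    p *= gain - 37
    total += gain % 4
    h -= 19 // 38
    for e in gain:
        p += h
        if h < total:
            break
    h = p % 29 % h[h]
    return p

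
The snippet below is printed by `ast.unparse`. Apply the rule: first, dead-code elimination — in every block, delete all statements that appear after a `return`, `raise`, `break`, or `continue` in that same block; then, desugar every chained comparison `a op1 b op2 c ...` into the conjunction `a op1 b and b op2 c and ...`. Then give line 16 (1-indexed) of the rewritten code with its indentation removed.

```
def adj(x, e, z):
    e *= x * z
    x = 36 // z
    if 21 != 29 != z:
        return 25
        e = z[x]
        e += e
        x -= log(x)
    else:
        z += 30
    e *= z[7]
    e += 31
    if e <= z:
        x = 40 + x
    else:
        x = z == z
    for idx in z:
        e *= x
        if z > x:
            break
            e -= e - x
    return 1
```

Transformed code:
def adj(x, e, z):
    e *= x * z
    x = 36 // z
    if 21 != 29 and 29 != z:
        return 25
    else:
        z += 30
    e *= z[7]
    e += 31
    if e <= z:
        x = 40 + x
    else:
        x = z == z
    for idx in z:
        e *= x
        if z > x:
            break
    return 1

if z > x:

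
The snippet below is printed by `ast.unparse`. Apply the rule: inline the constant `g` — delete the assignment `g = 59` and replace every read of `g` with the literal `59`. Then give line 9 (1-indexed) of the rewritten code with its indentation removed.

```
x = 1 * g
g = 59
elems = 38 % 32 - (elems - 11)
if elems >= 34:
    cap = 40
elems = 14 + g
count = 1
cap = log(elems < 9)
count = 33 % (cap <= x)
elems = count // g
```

Transformed code:
x = 1 * 59
elems = 38 % 32 - (elems - 11)
if elems >= 34:
    cap = 40
elems = 14 + 59
count = 1
cap = log(elems < 9)
count = 33 % (cap <= x)
elems = count // 59

elems = count // 59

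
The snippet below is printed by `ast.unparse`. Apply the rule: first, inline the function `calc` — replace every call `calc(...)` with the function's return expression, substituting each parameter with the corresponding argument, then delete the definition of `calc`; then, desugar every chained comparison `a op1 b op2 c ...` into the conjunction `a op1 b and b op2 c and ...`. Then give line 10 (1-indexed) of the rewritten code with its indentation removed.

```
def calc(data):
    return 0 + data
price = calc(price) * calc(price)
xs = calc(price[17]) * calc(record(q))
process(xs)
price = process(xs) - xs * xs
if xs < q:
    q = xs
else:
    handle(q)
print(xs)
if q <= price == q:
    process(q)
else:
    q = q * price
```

if q <= price and price == q:

Transformed code:
price = (0 + price) * (0 + price)
xs = (0 + price[17]) * (0 + record(q))
process(xs)
price = process(xs) - xs * xs
if xs < q:
    q = xs
else:
    handle(q)
print(xs)
if q <= price and price == q:
    process(q)
else:
    q = q * price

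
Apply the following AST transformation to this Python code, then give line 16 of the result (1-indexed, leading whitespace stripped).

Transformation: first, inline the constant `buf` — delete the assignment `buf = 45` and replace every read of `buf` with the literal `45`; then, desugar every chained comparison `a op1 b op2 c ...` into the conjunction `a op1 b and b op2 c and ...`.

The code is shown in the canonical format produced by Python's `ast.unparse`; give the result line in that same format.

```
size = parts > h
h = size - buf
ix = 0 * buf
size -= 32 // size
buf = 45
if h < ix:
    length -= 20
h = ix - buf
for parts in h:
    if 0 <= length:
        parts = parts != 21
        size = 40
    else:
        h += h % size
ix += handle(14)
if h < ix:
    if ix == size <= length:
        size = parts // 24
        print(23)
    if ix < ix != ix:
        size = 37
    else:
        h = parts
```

if ix == size and size <= length:

Transformed code:
size = parts > h
h = size - 45
ix = 0 * 45
size -= 32 // size
if h < ix:
    length -= 20
h = ix - 45
for parts in h:
    if 0 <= length:
        parts = parts != 21
        size = 40
    else:
        h += h % size
ix += handle(14)
if h < ix:
    if ix == size and size <= length:
        size = parts // 24
        print(23)
    if ix < ix and ix != ix:
        size = 37
    else:
        h = parts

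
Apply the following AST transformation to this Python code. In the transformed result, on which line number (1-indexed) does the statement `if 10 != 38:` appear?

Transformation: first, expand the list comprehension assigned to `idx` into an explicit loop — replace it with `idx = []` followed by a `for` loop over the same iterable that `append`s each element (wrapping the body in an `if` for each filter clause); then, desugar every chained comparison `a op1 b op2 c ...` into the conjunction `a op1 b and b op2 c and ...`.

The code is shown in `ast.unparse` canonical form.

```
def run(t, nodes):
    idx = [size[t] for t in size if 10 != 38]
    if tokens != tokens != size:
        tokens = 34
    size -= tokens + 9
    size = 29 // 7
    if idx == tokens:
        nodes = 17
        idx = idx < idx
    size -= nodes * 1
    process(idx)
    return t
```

4

Transformed code:
def run(t, nodes):
    idx = []
    for t in size:
        if 10 != 38:
            idx.append(size[t])
    if tokens != tokens and tokens != size:
        tokens = 34
    size -= tokens + 9
    size = 29 // 7
    if idx == tokens:
        nodes = 17
        idx = idx < idx
    size -= nodes * 1
    process(idx)
    return t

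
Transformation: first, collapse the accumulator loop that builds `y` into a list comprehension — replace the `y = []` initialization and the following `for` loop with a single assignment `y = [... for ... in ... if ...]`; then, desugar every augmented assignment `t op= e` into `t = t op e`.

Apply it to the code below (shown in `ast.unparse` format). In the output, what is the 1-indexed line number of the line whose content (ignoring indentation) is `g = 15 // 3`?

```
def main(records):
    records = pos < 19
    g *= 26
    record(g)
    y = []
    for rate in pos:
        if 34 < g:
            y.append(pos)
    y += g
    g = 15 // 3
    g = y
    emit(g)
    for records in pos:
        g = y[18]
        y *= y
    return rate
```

Transformed code:
def main(records):
    records = pos < 19
    g = g * 26
    record(g)
    y = [pos for rate in pos if 34 < g]
    y = y + g
    g = 15 // 3
    g = y
    emit(g)
    for records in pos:
        g = y[18]
        y = y * y
    return rate

7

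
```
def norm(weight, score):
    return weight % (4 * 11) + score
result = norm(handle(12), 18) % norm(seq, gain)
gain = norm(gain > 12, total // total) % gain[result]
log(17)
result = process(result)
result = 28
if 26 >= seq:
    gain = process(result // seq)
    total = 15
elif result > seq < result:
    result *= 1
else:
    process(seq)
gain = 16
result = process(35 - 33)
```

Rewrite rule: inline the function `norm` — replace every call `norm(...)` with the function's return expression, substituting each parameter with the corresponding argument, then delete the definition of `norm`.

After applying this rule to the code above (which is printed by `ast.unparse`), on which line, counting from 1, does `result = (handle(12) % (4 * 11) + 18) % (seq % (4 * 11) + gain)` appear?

Transformed code:
result = (handle(12) % (4 * 11) + 18) % (seq % (4 * 11) + gain)
gain = ((gain > 12) % (4 * 11) + total // total) % gain[result]
log(17)
result = process(result)
result = 28
if 26 >= seq:
    gain = process(result // seq)
    total = 15
elif result > seq < result:
    result *= 1
else:
    process(seq)
gain = 16
result = process(35 - 33)

1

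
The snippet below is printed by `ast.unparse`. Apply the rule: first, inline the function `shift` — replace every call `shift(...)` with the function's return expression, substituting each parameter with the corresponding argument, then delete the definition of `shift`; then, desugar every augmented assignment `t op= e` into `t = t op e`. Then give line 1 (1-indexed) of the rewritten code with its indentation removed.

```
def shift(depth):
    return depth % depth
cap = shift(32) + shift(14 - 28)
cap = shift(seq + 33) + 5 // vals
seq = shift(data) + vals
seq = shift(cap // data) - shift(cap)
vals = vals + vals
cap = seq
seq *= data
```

cap = 32 % 32 + (14 - 28) % (14 - 28)

Transformed code:
cap = 32 % 32 + (14 - 28) % (14 - 28)
cap = (seq + 33) % (seq + 33) + 5 // vals
seq = data % data + vals
seq = cap // data % (cap // data) - cap % cap
vals = vals + vals
cap = seq
seq = seq * data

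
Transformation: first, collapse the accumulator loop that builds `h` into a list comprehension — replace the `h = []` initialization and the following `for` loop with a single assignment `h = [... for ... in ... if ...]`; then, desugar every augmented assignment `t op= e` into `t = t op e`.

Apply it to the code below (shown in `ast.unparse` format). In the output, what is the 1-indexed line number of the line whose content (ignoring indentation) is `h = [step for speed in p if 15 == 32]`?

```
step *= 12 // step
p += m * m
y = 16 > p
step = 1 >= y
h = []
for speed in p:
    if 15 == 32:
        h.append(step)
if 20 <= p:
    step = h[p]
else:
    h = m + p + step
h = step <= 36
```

5

Transformed code:
step = step * (12 // step)
p = p + m * m
y = 16 > p
step = 1 >= y
h = [step for speed in p if 15 == 32]
if 20 <= p:
    step = h[p]
else:
    h = m + p + step
h = step <= 36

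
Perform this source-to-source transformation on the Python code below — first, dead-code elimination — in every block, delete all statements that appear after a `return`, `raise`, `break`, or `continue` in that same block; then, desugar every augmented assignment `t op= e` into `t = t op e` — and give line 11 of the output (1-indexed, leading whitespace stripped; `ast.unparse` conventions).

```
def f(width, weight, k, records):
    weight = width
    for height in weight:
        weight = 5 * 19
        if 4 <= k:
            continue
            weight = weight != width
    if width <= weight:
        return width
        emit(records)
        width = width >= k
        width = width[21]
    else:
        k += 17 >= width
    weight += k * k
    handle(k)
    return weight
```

Transformed code:
def f(width, weight, k, records):
    weight = width
    for height in weight:
        weight = 5 * 19
        if 4 <= k:
            continue
    if width <= weight:
        return width
    else:
        k = k + (17 >= width)
    weight = weight + k * k
    handle(k)
    return weight

weight = weight + k * k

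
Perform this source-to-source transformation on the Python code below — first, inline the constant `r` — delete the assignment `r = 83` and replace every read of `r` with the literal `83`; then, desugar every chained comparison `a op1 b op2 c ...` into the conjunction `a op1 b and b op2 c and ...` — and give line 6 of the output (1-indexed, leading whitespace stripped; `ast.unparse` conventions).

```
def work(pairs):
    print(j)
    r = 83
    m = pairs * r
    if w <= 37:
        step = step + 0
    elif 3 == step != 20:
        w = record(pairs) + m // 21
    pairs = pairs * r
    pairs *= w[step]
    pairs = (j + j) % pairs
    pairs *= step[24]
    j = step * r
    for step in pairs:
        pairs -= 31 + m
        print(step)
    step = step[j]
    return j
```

elif 3 == step and step != 20:

Transformed code:
def work(pairs):
    print(j)
    m = pairs * 83
    if w <= 37:
        step = step + 0
    elif 3 == step and step != 20:
        w = record(pairs) + m // 21
    pairs = pairs * 83
    pairs *= w[step]
    pairs = (j + j) % pairs
    pairs *= step[24]
    j = step * 83
    for step in pairs:
        pairs -= 31 + m
        print(step)
    step = step[j]
    return j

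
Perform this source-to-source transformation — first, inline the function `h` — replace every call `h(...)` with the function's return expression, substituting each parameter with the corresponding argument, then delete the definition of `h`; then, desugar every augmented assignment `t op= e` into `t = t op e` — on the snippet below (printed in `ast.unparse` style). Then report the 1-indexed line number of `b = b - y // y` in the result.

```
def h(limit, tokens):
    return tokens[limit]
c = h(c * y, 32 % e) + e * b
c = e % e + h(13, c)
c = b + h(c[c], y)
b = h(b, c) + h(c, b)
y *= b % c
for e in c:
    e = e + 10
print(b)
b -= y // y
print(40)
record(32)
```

Transformed code:
c = (32 % e)[c * y] + e * b
c = e % e + c[13]
c = b + y[c[c]]
b = c[b] + b[c]
y = y * (b % c)
for e in c:
    e = e + 10
print(b)
b = b - y // y
print(40)
record(32)

9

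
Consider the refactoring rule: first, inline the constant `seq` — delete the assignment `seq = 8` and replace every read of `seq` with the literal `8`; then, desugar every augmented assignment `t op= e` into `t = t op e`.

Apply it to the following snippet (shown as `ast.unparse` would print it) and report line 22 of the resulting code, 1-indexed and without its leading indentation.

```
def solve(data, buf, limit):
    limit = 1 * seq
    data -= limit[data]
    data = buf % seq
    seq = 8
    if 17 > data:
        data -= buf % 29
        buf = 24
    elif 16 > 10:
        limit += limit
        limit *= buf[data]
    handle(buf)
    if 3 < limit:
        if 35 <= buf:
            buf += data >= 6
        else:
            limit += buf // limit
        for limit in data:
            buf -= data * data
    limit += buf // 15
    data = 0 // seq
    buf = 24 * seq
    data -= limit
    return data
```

data = data - limit

Transformed code:
def solve(data, buf, limit):
    limit = 1 * 8
    data = data - limit[data]
    data = buf % 8
    if 17 > data:
        data = data - buf % 29
        buf = 24
    elif 16 > 10:
        limit = limit + limit
        limit = limit * buf[data]
    handle(buf)
    if 3 < limit:
        if 35 <= buf:
            buf = buf + (data >= 6)
        else:
            limit = limit + buf // limit
        for limit in data:
            buf = buf - data * data
    limit = limit + buf // 15
    data = 0 // 8
    buf = 24 * 8
    data = data - limit
    return data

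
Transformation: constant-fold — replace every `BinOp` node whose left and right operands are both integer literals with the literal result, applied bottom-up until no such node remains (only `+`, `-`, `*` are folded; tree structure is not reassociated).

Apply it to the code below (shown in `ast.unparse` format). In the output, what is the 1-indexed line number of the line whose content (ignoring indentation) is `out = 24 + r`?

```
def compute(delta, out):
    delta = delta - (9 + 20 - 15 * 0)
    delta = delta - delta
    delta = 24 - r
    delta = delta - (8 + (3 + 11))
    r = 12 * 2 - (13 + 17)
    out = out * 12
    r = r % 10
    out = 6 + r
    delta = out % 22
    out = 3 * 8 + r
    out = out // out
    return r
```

Transformed code:
def compute(delta, out):
    delta = delta - 29
    delta = delta - delta
    delta = 24 - r
    delta = delta - 22
    r = -6
    out = out * 12
    r = r % 10
    out = 6 + r
    delta = out % 22
    out = 24 + r
    out = out // out
    return r

11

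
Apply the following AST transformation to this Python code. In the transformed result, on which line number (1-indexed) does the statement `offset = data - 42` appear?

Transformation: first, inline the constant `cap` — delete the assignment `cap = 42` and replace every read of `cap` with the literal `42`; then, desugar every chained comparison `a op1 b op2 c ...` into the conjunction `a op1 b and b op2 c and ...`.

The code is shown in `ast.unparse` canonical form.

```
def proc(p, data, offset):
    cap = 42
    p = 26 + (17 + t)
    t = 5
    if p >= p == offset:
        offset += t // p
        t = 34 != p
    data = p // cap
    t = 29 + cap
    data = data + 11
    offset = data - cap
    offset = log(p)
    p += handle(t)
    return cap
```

Transformed code:
def proc(p, data, offset):
    p = 26 + (17 + t)
    t = 5
    if p >= p and p == offset:
        offset += t // p
        t = 34 != p
    data = p // 42
    t = 29 + 42
    data = data + 11
    offset = data - 42
    offset = log(p)
    p += handle(t)
    return 42

10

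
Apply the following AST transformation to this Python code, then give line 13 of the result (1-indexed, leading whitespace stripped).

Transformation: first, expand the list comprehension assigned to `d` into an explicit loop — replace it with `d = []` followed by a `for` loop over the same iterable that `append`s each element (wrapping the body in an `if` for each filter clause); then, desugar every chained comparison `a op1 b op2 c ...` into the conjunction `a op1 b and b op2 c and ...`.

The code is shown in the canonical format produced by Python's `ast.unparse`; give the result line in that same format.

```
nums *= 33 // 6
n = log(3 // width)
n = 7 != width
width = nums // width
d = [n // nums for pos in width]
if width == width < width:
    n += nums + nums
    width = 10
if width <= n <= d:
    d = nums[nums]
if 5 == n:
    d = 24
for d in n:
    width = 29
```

if 5 == n:

Transformed code:
nums *= 33 // 6
n = log(3 // width)
n = 7 != width
width = nums // width
d = []
for pos in width:
    d.append(n // nums)
if width == width and width < width:
    n += nums + nums
    width = 10
if width <= n and n <= d:
    d = nums[nums]
if 5 == n:
    d = 24
for d in n:
    width = 29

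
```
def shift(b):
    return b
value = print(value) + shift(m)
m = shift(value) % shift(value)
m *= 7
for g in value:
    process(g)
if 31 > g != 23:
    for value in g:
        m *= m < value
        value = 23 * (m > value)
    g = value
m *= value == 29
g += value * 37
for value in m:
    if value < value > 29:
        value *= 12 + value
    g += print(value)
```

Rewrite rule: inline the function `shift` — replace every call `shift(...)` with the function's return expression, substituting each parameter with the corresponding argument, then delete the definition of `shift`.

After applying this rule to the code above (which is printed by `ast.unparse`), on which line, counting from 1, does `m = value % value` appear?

Transformed code:
value = print(value) + m
m = value % value
m *= 7
for g in value:
    process(g)
if 31 > g != 23:
    for value in g:
        m *= m < value
        value = 23 * (m > value)
    g = value
m *= value == 29
g += value * 37
for value in m:
    if value < value > 29:
        value *= 12 + value
    g += print(value)

2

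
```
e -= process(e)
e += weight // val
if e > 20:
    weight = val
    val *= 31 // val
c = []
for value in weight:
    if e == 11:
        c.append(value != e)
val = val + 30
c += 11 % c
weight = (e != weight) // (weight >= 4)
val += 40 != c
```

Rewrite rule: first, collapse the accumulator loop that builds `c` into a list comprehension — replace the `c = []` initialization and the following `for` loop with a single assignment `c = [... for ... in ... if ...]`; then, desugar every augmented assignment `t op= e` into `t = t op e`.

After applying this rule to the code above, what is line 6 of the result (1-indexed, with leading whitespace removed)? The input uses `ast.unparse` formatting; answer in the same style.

Transformed code:
e = e - process(e)
e = e + weight // val
if e > 20:
    weight = val
    val = val * (31 // val)
c = [value != e for value in weight if e == 11]
val = val + 30
c = c + 11 % c
weight = (e != weight) // (weight >= 4)
val = val + (40 != c)

c = [value != e for value in weight if e == 11]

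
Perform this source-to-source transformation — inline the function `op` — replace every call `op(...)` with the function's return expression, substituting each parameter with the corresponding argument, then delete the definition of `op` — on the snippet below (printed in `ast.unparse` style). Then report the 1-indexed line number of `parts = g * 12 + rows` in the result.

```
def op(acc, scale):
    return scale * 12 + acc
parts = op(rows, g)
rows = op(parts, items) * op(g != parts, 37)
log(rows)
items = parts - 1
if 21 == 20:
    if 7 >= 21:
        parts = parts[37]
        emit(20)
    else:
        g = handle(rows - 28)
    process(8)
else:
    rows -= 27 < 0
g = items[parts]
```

Transformed code:
parts = g * 12 + rows
rows = (items * 12 + parts) * (37 * 12 + (g != parts))
log(rows)
items = parts - 1
if 21 == 20:
    if 7 >= 21:
        parts = parts[37]
        emit(20)
    else:
        g = handle(rows - 28)
    process(8)
else:
    rows -= 27 < 0
g = items[parts]

1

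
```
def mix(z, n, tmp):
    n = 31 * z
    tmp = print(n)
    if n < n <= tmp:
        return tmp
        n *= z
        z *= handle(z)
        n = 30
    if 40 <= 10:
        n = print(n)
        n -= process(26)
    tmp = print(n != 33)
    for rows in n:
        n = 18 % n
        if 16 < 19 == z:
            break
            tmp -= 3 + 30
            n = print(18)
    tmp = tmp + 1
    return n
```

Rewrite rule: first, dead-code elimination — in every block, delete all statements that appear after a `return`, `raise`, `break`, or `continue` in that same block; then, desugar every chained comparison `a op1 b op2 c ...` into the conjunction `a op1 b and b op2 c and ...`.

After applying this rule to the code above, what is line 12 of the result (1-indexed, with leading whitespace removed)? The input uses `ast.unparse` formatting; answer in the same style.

if 16 < 19 and 19 == z:

Transformed code:
def mix(z, n, tmp):
    n = 31 * z
    tmp = print(n)
    if n < n and n <= tmp:
        return tmp
    if 40 <= 10:
        n = print(n)
        n -= process(26)
    tmp = print(n != 33)
    for rows in n:
        n = 18 % n
        if 16 < 19 and 19 == z:
            break
    tmp = tmp + 1
    return n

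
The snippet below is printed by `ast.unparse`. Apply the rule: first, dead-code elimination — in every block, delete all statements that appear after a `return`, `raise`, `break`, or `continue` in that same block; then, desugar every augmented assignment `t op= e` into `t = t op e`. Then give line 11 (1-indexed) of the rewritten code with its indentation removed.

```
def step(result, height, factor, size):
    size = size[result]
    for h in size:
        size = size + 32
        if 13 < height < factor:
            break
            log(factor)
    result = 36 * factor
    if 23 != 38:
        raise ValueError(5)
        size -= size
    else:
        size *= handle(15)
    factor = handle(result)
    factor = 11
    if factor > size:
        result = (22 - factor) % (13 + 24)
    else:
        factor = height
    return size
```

size = size * handle(15)

Transformed code:
def step(result, height, factor, size):
    size = size[result]
    for h in size:
        size = size + 32
        if 13 < height < factor:
            break
    result = 36 * factor
    if 23 != 38:
        raise ValueError(5)
    else:
        size = size * handle(15)
    factor = handle(result)
    factor = 11
    if factor > size:
        result = (22 - factor) % (13 + 24)
    else:
        factor = height
    return size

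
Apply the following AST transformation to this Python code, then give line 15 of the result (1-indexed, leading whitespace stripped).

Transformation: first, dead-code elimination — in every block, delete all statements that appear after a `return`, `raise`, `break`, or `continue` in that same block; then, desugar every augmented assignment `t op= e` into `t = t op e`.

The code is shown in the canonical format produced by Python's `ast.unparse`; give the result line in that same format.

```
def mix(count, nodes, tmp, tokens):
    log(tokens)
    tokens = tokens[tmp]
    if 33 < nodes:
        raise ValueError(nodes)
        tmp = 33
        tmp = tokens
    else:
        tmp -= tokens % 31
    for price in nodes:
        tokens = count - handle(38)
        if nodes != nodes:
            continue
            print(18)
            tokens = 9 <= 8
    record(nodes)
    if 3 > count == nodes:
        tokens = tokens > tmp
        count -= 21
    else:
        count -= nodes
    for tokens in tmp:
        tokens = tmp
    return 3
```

Transformed code:
def mix(count, nodes, tmp, tokens):
    log(tokens)
    tokens = tokens[tmp]
    if 33 < nodes:
        raise ValueError(nodes)
    else:
        tmp = tmp - tokens % 31
    for price in nodes:
        tokens = count - handle(38)
        if nodes != nodes:
            continue
    record(nodes)
    if 3 > count == nodes:
        tokens = tokens > tmp
        count = count - 21
    else:
        count = count - nodes
    for tokens in tmp:
        tokens = tmp
    return 3

count = count - 21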